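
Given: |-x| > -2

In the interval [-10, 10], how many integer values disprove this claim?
An absolute value is never negative, so the left side is ≥ 0 for every x, while the right side is -2. Tightest case in [-10, 10] is x = 0:
x = 0: LHS = |-0| = |0| = 0; 0 > -2 — holds
Hence LHS − RHS is never zero or negative, i.e. LHS > RHS throughout, so the relation holds for every integer in [-10, 10].

No counterexample appears in that range.

Answer: 0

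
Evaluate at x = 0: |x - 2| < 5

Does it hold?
x = 0: LHS = |0 - 2| = |-2| = 2; 2 < 5 — holds

The relation is satisfied at x = 0.

Answer: Yes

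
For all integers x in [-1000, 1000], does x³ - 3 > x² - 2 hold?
The claim fails at x = 0:
x = 0: LHS = 0³ - 3 = -3, RHS = 0² - 2 = -2; -3 > -2 — FAILS

Because a single integer refutes it, the statement is false.

Answer: False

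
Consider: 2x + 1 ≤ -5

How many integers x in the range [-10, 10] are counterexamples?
Counterexamples in [-10, 10]: {-2, -1, 0, 1, 2, 3, 4, 5, 6, 7, 8, 9, 10}.

Counting them gives 13 values.

Answer: 13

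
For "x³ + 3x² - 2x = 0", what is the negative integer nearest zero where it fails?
Testing negative integers from -1 downward:
x = -1: LHS = (-1)³ + 3·(-1)² - 2·(-1) = 4; 4 = 0 — FAILS  ← closest negative counterexample to 0

Answer: x = -1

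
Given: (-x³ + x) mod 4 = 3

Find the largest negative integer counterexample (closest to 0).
Testing negative integers from -1 downward:
x = -1: LHS = (-(-1)³ + (-1)) mod 4 = 0 mod 4 = 0; 0 = 3 — FAILS  ← closest negative counterexample to 0

Answer: x = -1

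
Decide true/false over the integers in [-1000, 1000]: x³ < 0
The claim fails at x = 0:
x = 0: LHS = 0³ = 0; 0 < 0 — FAILS

Because a single integer refutes it, the statement is false.

Answer: False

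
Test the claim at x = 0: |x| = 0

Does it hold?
x = 0: LHS = |0| = 0; 0 = 0 — holds

The relation is satisfied at x = 0.

Answer: Yes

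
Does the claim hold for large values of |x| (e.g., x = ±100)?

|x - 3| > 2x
x = 100: LHS = |100 - 3| = |97| = 97, RHS = 2·100 = 200; 97 > 200 — FAILS
x = -100: LHS = |(-100) - 3| = |-103| = 103, RHS = 2·(-100) = -200; 103 > -200 — holds

Answer: Partially: fails for x = 100, holds for x = -100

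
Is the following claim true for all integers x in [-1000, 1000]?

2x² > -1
Over all integers in [-1000, 1000], LHS − RHS is smallest at x = 0, where it equals 1:
x = 0: LHS = 2·0² = 0; 0 > -1 — holds
At the ends of the range:
x = -1000: LHS = 2·(-1000)² = 2000000; 2000000 > -1 — holds
x = 1000: LHS = 2·1000² = 2000000; 2000000 > -1 — holds
Hence LHS − RHS is never zero or negative, i.e. LHS > RHS throughout, so the relation holds for every integer in [-1000, 1000].

No counterexample exists.

Answer: True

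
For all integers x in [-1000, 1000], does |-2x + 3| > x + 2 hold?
The claim fails at x = 1:
x = 1: LHS = |-2·1 + 3| = |1| = 1, RHS = 1 + 2 = 3; 1 > 3 — FAILS

Because a single integer refutes it, the statement is false.

Answer: False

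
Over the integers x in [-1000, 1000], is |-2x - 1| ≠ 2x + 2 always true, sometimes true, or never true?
Track d = LHS − RHS over the integers in [-1000, 1000]. Equality would need d = 0, but d changes sign only between consecutive integers, jumping over 0:
x = -1: LHS = |-2·(-1) - 1| = |1| = 1, RHS = 2·(-1) + 2 = 0; 1 ≠ 0 — holds  (d = 1)
x = 0: LHS = |-2·0 - 1| = |-1| = 1, RHS = 2·0 + 2 = 2; 1 ≠ 2 — holds  (d = -1)
Away from these crossings d keeps a constant sign, and checking every integer in [-1000, 1000] confirms d ≠ 0 throughout. Hence the two sides are never equal, so the relation holds for every integer in [-1000, 1000].

No counterexample exists.

Answer: Always true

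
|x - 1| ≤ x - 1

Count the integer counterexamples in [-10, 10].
Counterexamples in [-10, 10]: {-10, -9, -8, -7, -6, -5, -4, -3, -2, -1, 0}.

Counting them gives 11 values.

Answer: 11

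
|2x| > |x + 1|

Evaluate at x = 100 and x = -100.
x = 100: LHS = |2·100| = |200| = 200, RHS = |100 + 1| = |101| = 101; 200 > 101 — holds
x = -100: LHS = |2·(-100)| = |-200| = 200, RHS = |(-100) + 1| = |-99| = 99; 200 > 99 — holds

Answer: Yes, holds for both x = 100 and x = -100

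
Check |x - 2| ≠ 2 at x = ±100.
x = 100: LHS = |100 - 2| = |98| = 98; 98 ≠ 2 — holds
x = -100: LHS = |(-100) - 2| = |-102| = 102; 102 ≠ 2 — holds

Answer: Yes, holds for both x = 100 and x = -100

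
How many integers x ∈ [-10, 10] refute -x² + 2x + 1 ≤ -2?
Counterexamples in [-10, 10]: {0, 1, 2}.

Counting them gives 3 values.

Answer: 3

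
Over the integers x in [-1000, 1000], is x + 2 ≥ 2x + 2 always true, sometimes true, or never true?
Holds at x = 0: LHS = 0 + 2 = 2, RHS = 2·0 + 2 = 2; 2 ≥ 2 — holds
Fails at x = 1: LHS = 1 + 2 = 3, RHS = 2·1 + 2 = 4; 3 ≥ 4 — FAILS
It is satisfied by some integers in the range but not all.

Answer: Sometimes true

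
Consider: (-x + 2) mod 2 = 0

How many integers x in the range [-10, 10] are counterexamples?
Counterexamples in [-10, 10]: {-9, -7, -5, -3, -1, 1, 3, 5, 7, 9}.

Counting them gives 10 values.

Answer: 10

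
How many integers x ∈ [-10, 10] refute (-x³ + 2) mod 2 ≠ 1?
Counterexamples in [-10, 10]: {-9, -7, -5, -3, -1, 1, 3, 5, 7, 9}.

Counting them gives 10 values.

Answer: 10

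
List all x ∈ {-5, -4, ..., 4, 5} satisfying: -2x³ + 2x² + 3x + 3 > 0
Holds for: {-5, -4, -3, -2, -1, 0, 1, 2}
Fails for: {3, 4, 5}

Answer: {-5, -4, -3, -2, -1, 0, 1, 2}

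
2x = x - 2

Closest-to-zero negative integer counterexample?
Testing negative integers from -1 downward:
x = -1: LHS = 2·(-1) = -2, RHS = (-1) - 2 = -3; -2 = -3 — FAILS  ← closest negative counterexample to 0

Answer: x = -1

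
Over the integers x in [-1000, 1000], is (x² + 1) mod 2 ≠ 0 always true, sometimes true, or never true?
Holds at x = 0: LHS = (0² + 1) mod 2 = 1 mod 2 = 1; 1 ≠ 0 — holds
Fails at x = 1: LHS = (1² + 1) mod 2 = 2 mod 2 = 0; 0 ≠ 0 — FAILS
It is satisfied by some integers in the range but not all.

Answer: Sometimes true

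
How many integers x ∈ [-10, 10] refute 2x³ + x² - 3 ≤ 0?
Counterexamples in [-10, 10]: {2, 3, 4, 5, 6, 7, 8, 9, 10}.

Counting them gives 9 values.

Answer: 9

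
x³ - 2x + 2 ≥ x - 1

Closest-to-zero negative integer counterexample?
Testing negative integers from -1 downward:
x = -1: LHS = (-1)³ - 2·(-1) + 2 = 3, RHS = (-1) - 1 = -2; 3 ≥ -2 — holds
x = -2: LHS = (-2)³ - 2·(-2) + 2 = -2, RHS = (-2) - 1 = -3; -2 ≥ -3 — holds
x = -3: LHS = (-3)³ - 2·(-3) + 2 = -19, RHS = (-3) - 1 = -4; -19 ≥ -4 — FAILS  ← closest negative counterexample to 0

Answer: x = -3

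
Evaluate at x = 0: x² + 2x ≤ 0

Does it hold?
x = 0: LHS = 0² + 2·0 = 0; 0 ≤ 0 — holds

The relation is satisfied at x = 0.

Answer: Yes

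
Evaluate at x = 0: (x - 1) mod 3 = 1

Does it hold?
x = 0: LHS = (0 - 1) mod 3 = (-1) mod 3 = 2; 2 = 1 — FAILS

The relation fails at x = 0, so x = 0 is a counterexample.

Answer: No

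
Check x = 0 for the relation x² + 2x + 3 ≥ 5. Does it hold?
x = 0: LHS = 0² + 2·0 + 3 = 3; 3 ≥ 5 — FAILS

The relation fails at x = 0, so x = 0 is a counterexample.

Answer: No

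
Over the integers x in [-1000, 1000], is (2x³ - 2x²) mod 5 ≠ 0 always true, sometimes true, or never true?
Holds at x = -1: LHS = (2·(-1)³ - 2·(-1)²) mod 5 = (-4) mod 5 = 1; 1 ≠ 0 — holds
Fails at x = 0: LHS = (2·0³ - 2·0²) mod 5 = 0 mod 5 = 0; 0 ≠ 0 — FAILS
It is satisfied by some integers in the range but not all.

Answer: Sometimes true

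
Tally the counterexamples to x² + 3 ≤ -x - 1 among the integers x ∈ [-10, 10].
Counterexamples in [-10, 10]: {-10, -9, -8, -7, -6, -5, -4, -3, -2, -1, 0, 1, 2, 3, 4, 5, 6, 7, 8, 9, 10}.

Counting them gives 21 values.

Answer: 21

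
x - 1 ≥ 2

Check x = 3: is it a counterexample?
Substitute x = 3 into the relation:
x = 3: LHS = 3 - 1 = 2; 2 ≥ 2 — holds

The claim holds here, so x = 3 is not a counterexample. (A counterexample exists elsewhere, e.g. x = 0.)

Answer: No, x = 3 is not a counterexample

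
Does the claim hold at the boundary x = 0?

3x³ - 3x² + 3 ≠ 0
x = 0: LHS = 3·0³ - 3·0² + 3 = 3; 3 ≠ 0 — holds

The relation is satisfied at x = 0.

Answer: Yes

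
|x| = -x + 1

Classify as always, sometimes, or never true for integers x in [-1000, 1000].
Track d = LHS − RHS over the integers in [-1000, 1000]. Equality would need d = 0, but d changes sign only between consecutive integers, jumping over 0:
x = 0: LHS = |0| = 0, RHS = -0 + 1 = 1; 0 = 1 — FAILS  (d = -1)
x = 1: LHS = |1| = 1, RHS = -1 + 1 = 0; 1 = 0 — FAILS  (d = 1)
Away from these crossings d keeps a constant sign, and checking every integer in [-1000, 1000] confirms d ≠ 0 throughout. Hence the two sides are never equal, so the claimed relation (=) fails for every integer in [-1000, 1000].

No integer in the range satisfies it.

Answer: Never true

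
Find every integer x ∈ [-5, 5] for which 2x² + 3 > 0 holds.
Over all integers in [-5, 5], LHS − RHS is smallest at x = 0, where it equals 3:
x = 0: LHS = 2·0² + 3 = 3; 3 > 0 — holds
At the ends of the range:
x = -5: LHS = 2·(-5)² + 3 = 53; 53 > 0 — holds
x = 5: LHS = 2·5² + 3 = 53; 53 > 0 — holds
Hence LHS − RHS is never zero or negative, i.e. LHS > RHS throughout, so the relation holds for every integer in [-5, 5].

Answer: All integers in [-5, 5]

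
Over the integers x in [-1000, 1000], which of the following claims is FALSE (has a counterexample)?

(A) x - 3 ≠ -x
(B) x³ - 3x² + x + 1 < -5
(A) Track d = LHS − RHS over the integers in [-1000, 1000]. Equality would need d = 0, but d changes sign only between consecutive integers, jumping over 0:
x = 1: LHS = 1 - 3 = -2; -2 ≠ -1 — holds  (d = -1)
x = 2: LHS = 2 - 3 = -1; -1 ≠ -2 — holds  (d = 1)
Away from these crossings d keeps a constant sign, and checking every integer in [-1000, 1000] confirms d ≠ 0 throughout. Hence the two sides are never equal, so the relation holds for every integer in [-1000, 1000].

(B) x = 0: LHS = 0³ - 3·0² + 0 + 1 = 1; 1 < -5 — FAILS

Only (B) has a counterexample.

Answer: B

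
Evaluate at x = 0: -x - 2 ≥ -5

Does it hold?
x = 0: LHS = -0 - 2 = -2; -2 ≥ -5 — holds

The relation is satisfied at x = 0.

Answer: Yes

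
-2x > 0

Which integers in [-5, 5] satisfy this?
Holds for: {-5, -4, -3, -2, -1}
Fails for: {0, 1, 2, 3, 4, 5}

Answer: {-5, -4, -3, -2, -1}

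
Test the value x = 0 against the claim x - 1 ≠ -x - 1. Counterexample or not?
Substitute x = 0 into the relation:
x = 0: LHS = 0 - 1 = -1, RHS = -0 - 1 = -1; -1 ≠ -1 — FAILS

Since the claim fails at x = 0, this value is a counterexample.

Answer: Yes, x = 0 is a counterexample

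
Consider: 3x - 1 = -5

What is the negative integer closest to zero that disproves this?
Testing negative integers from -1 downward:
x = -1: LHS = 3·(-1) - 1 = -4; -4 = -5 — FAILS  ← closest negative counterexample to 0

Answer: x = -1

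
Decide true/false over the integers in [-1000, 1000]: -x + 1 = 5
The claim fails at x = 0:
x = 0: LHS = -0 + 1 = 1; 1 = 5 — FAILS

Because a single integer refutes it, the statement is false.

Answer: False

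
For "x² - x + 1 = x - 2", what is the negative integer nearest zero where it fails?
Testing negative integers from -1 downward:
x = -1: LHS = (-1)² - (-1) + 1 = 3, RHS = (-1) - 2 = -3; 3 = -3 — FAILS  ← closest negative counterexample to 0

Answer: x = -1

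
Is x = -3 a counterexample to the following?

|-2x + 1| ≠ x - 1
Substitute x = -3 into the relation:
x = -3: LHS = |-2·(-3) + 1| = |7| = 7, RHS = (-3) - 1 = -4; 7 ≠ -4 — holds

The relation holds at x = -3, so it is not a counterexample.

Answer: No, x = -3 is not a counterexample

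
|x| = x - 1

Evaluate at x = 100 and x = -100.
x = 100: LHS = |100| = 100, RHS = 100 - 1 = 99; 100 = 99 — FAILS
x = -100: LHS = |-100| = 100, RHS = (-100) - 1 = -101; 100 = -101 — FAILS

Answer: No, fails for both x = 100 and x = -100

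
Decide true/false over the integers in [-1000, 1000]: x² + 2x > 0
The claim fails at x = 0:
x = 0: LHS = 0² + 2·0 = 0; 0 > 0 — FAILS

Because a single integer refutes it, the statement is false.

Answer: False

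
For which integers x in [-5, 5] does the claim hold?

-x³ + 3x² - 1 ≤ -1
Holds for: {0, 3, 4, 5}
Fails for: {-5, -4, -3, -2, -1, 1, 2}

Answer: {0, 3, 4, 5}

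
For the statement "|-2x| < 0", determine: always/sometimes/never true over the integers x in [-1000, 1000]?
An absolute value is never negative, so the left side is ≥ 0 for every x, while the right side is 0. Tightest case in [-1000, 1000] is x = 0:
x = 0: LHS = |-2·0| = |0| = 0; 0 < 0 — FAILS
Hence LHS − RHS is never negative, i.e. LHS ≥ RHS throughout, so the claimed relation (<) fails for every integer in [-1000, 1000].

No integer in the range satisfies it.

Answer: Never true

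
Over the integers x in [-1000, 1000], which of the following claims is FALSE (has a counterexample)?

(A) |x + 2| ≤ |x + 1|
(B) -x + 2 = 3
(A) x = 0: LHS = |0 + 2| = |2| = 2, RHS = |0 + 1| = |1| = 1; 2 ≤ 1 — FAILS
(B) x = 0: LHS = -0 + 2 = 2; 2 = 3 — FAILS

Answer: Both A and B are false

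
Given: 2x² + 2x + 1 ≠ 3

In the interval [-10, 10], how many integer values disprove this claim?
Track d = LHS − RHS over the integers in [-10, 10]. Equality would need d = 0, but d changes sign only between consecutive integers, jumping over 0:
x = -2: LHS = 2·(-2)² + 2·(-2) + 1 = 5; 5 ≠ 3 — holds  (d = 2)
x = -1: LHS = 2·(-1)² + 2·(-1) + 1 = 1; 1 ≠ 3 — holds  (d = -2)
x = 0: LHS = 2·0² + 2·0 + 1 = 1; 1 ≠ 3 — holds  (d = -2)
x = 1: LHS = 2·1² + 2·1 + 1 = 5; 5 ≠ 3 — holds  (d = 2)
Away from these crossings d keeps a constant sign, and checking every integer in [-10, 10] confirms d ≠ 0 throughout. Hence the two sides are never equal, so the relation holds for every integer in [-10, 10].

No counterexample appears in that range.

Answer: 0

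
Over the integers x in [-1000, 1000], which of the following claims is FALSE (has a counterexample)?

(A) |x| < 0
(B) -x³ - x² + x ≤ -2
(A) x = 0: LHS = |0| = 0; 0 < 0 — FAILS
(B) x = 0: LHS = -0³ - 0² + 0 = 0; 0 ≤ -2 — FAILS

Answer: Both A and B are false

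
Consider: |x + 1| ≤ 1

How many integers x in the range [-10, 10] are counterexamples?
Counterexamples in [-10, 10]: {-10, -9, -8, -7, -6, -5, -4, -3, 1, 2, 3, 4, 5, 6, 7, 8, 9, 10}.

Counting them gives 18 values.

Answer: 18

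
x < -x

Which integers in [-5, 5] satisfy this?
Holds for: {-5, -4, -3, -2, -1}
Fails for: {0, 1, 2, 3, 4, 5}

Answer: {-5, -4, -3, -2, -1}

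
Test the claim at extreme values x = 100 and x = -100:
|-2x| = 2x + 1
x = 100: LHS = |-2·100| = |-200| = 200, RHS = 2·100 + 1 = 201; 200 = 201 — FAILS
x = -100: LHS = |-2·(-100)| = |200| = 200, RHS = 2·(-100) + 1 = -199; 200 = -199 — FAILS

Answer: No, fails for both x = 100 and x = -100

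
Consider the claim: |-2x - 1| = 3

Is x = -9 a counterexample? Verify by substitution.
Substitute x = -9 into the relation:
x = -9: LHS = |-2·(-9) - 1| = |17| = 17; 17 = 3 — FAILS

Since the claim fails at x = -9, this value is a counterexample.

Answer: Yes, x = -9 is a counterexample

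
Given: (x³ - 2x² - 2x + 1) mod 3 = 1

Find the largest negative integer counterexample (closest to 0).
Testing negative integers from -1 downward:
x = -1: LHS = ((-1)³ - 2·(-1)² - 2·(-1) + 1) mod 3 = 0 mod 3 = 0; 0 = 1 — FAILS  ← closest negative counterexample to 0

Answer: x = -1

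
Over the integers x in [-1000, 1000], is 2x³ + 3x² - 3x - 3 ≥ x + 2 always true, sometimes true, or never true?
Holds at x = -1: LHS = 2·(-1)³ + 3·(-1)² - 3·(-1) - 3 = 1, RHS = (-1) + 2 = 1; 1 ≥ 1 — holds
Fails at x = 0: LHS = 2·0³ + 3·0² - 3·0 - 3 = -3, RHS = 0 + 2 = 2; -3 ≥ 2 — FAILS
It is satisfied by some integers in the range but not all.

Answer: Sometimes true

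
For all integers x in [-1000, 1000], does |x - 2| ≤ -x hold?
The claim fails at x = 0:
x = 0: LHS = |0 - 2| = |-2| = 2, RHS = -0 = 0; 2 ≤ 0 — FAILS

Because a single integer refutes it, the statement is false.

Answer: False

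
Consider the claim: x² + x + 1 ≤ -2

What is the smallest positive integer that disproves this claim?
Testing positive integers:
x = 1: LHS = 1² + 1 + 1 = 3; 3 ≤ -2 — FAILS  ← smallest positive counterexample

Answer: x = 1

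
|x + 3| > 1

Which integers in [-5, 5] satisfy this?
Holds for: {-5, -1, 0, 1, 2, 3, 4, 5}
Fails for: {-4, -3, -2}

Answer: {-5, -1, 0, 1, 2, 3, 4, 5}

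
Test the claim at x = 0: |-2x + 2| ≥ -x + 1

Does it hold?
x = 0: LHS = |-2·0 + 2| = |2| = 2, RHS = -0 + 1 = 1; 2 ≥ 1 — holds

The relation is satisfied at x = 0.

Answer: Yes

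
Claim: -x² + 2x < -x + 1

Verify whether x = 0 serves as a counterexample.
Substitute x = 0 into the relation:
x = 0: LHS = -0² + 2·0 = 0, RHS = -0 + 1 = 1; 0 < 1 — holds

The claim holds here, so x = 0 is not a counterexample. (A counterexample exists elsewhere, e.g. x = 1.)

Answer: No, x = 0 is not a counterexample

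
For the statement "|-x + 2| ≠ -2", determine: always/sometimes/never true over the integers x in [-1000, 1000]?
An absolute value is never negative, so the left side is ≥ 0 for every x, while the right side is -2. Tightest case in [-1000, 1000] is x = 2:
x = 2: LHS = |-2 + 2| = |0| = 0; 0 ≠ -2 — holds
Hence LHS − RHS is never 0, i.e. the two sides are never equal, so the relation holds for every integer in [-1000, 1000].

No counterexample exists.

Answer: Always true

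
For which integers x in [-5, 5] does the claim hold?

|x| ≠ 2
Holds for: {-5, -4, -3, -1, 0, 1, 3, 4, 5}
Fails for: {-2, 2}

Answer: {-5, -4, -3, -1, 0, 1, 3, 4, 5}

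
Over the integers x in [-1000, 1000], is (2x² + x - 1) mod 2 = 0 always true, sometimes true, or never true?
Holds at x = 1: LHS = (2·1² + 1 - 1) mod 2 = 2 mod 2 = 0; 0 = 0 — holds
Fails at x = 0: LHS = (2·0² + 0 - 1) mod 2 = (-1) mod 2 = 1; 1 = 0 — FAILS
It is satisfied by some integers in the range but not all.

Answer: Sometimes true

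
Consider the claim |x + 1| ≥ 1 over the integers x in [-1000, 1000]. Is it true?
The claim fails at x = -1:
x = -1: LHS = |(-1) + 1| = |0| = 0; 0 ≥ 1 — FAILS

Because a single integer refutes it, the statement is false.

Answer: False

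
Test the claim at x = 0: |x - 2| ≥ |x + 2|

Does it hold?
x = 0: LHS = |0 - 2| = |-2| = 2, RHS = |0 + 2| = |2| = 2; 2 ≥ 2 — holds

The relation is satisfied at x = 0.

Answer: Yes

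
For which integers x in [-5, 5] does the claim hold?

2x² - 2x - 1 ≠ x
Track d = LHS − RHS over the integers in [-5, 5]. Equality would need d = 0, but d changes sign only between consecutive integers, jumping over 0:
x = -1: LHS = 2·(-1)² - 2·(-1) - 1 = 3; 3 ≠ -1 — holds  (d = 4)
x = 0: LHS = 2·0² - 2·0 - 1 = -1; -1 ≠ 0 — holds  (d = -1)
x = 1: LHS = 2·1² - 2·1 - 1 = -1; -1 ≠ 1 — holds  (d = -2)
x = 2: LHS = 2·2² - 2·2 - 1 = 3; 3 ≠ 2 — holds  (d = 1)
Away from these crossings d keeps a constant sign, and checking every integer in [-5, 5] confirms d ≠ 0 throughout. Hence the two sides are never equal, so the relation holds for every integer in [-5, 5].

Answer: All integers in [-5, 5]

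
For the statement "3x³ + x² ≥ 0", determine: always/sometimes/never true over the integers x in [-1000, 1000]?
Holds at x = 0: LHS = 3·0³ + 0² = 0; 0 ≥ 0 — holds
Fails at x = -1: LHS = 3·(-1)³ + (-1)² = -2; -2 ≥ 0 — FAILS
It is satisfied by some integers in the range but not all.

Answer: Sometimes true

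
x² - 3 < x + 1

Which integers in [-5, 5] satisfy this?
Holds for: {-1, 0, 1, 2}
Fails for: {-5, -4, -3, -2, 3, 4, 5}

Answer: {-1, 0, 1, 2}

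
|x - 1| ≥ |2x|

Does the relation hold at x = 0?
x = 0: LHS = |0 - 1| = |-1| = 1, RHS = |2·0| = |0| = 0; 1 ≥ 0 — holds

The relation is satisfied at x = 0.

Answer: Yes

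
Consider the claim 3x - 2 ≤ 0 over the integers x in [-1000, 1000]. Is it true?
The claim fails at x = 1:
x = 1: LHS = 3·1 - 2 = 1; 1 ≤ 0 — FAILS

Because a single integer refutes it, the statement is false.

Answer: False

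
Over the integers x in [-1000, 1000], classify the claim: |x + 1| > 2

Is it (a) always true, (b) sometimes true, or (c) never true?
Holds at x = 2: LHS = |2 + 1| = |3| = 3; 3 > 2 — holds
Fails at x = 0: LHS = |0 + 1| = |1| = 1; 1 > 2 — FAILS
It is satisfied by some integers in the range but not all.

Answer: Sometimes true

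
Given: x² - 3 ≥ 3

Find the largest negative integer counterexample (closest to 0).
Testing negative integers from -1 downward:
x = -1: LHS = (-1)² - 3 = -2; -2 ≥ 3 — FAILS  ← closest negative counterexample to 0

Answer: x = -1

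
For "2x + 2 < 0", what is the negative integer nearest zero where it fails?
Testing negative integers from -1 downward:
x = -1: LHS = 2·(-1) + 2 = 0; 0 < 0 — FAILS  ← closest negative counterexample to 0

Answer: x = -1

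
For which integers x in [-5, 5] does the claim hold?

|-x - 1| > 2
Holds for: {-5, -4, 2, 3, 4, 5}
Fails for: {-3, -2, -1, 0, 1}

Answer: {-5, -4, 2, 3, 4, 5}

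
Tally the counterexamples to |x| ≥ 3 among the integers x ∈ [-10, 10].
Counterexamples in [-10, 10]: {-2, -1, 0, 1, 2}.

Counting them gives 5 values.

Answer: 5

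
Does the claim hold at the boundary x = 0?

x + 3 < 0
x = 0: LHS = 0 + 3 = 3; 3 < 0 — FAILS

The relation fails at x = 0, so x = 0 is a counterexample.

Answer: No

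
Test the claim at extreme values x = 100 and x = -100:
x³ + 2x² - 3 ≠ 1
x = 100: LHS = 100³ + 2·100² - 3 = 1019997; 1019997 ≠ 1 — holds
x = -100: LHS = (-100)³ + 2·(-100)² - 3 = -980003; -980003 ≠ 1 — holds

Answer: Yes, holds for both x = 100 and x = -100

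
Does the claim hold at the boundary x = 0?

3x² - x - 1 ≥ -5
x = 0: LHS = 3·0² - 0 - 1 = -1; -1 ≥ -5 — holds

The relation is satisfied at x = 0.

Answer: Yes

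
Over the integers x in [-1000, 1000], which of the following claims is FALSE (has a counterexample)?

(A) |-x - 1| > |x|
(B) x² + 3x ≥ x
(A) x = -1: LHS = |-(-1) - 1| = |0| = 0, RHS = |-1| = 1; 0 > 1 — FAILS
(B) x = -1: LHS = (-1)² + 3·(-1) = -2; -2 ≥ -1 — FAILS

Answer: Both A and B are false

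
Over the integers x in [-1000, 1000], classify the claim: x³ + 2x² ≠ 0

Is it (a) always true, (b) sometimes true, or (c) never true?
Holds at x = 1: LHS = 1³ + 2·1² = 3; 3 ≠ 0 — holds
Fails at x = 0: LHS = 0³ + 2·0² = 0; 0 ≠ 0 — FAILS
It is satisfied by some integers in the range but not all.

Answer: Sometimes true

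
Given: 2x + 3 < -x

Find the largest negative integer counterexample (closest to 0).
Testing negative integers from -1 downward:
x = -1: LHS = 2·(-1) + 3 = 1, RHS = -(-1) = 1; 1 < 1 — FAILS  ← closest negative counterexample to 0

Answer: x = -1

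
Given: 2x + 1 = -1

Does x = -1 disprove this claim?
Substitute x = -1 into the relation:
x = -1: LHS = 2·(-1) + 1 = -1; -1 = -1 — holds

The claim holds here, so x = -1 is not a counterexample. (A counterexample exists elsewhere, e.g. x = 0.)

Answer: No, x = -1 is not a counterexample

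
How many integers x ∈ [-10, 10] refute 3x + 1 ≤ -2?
Counterexamples in [-10, 10]: {0, 1, 2, 3, 4, 5, 6, 7, 8, 9, 10}.

Counting them gives 11 values.

Answer: 11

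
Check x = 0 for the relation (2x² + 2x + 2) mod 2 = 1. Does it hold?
x = 0: LHS = (2·0² + 2·0 + 2) mod 2 = 2 mod 2 = 0; 0 = 1 — FAILS

The relation fails at x = 0, so x = 0 is a counterexample.

Answer: No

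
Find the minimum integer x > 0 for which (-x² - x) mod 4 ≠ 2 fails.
Testing positive integers:
x = 1: LHS = (-1² - 1) mod 4 = (-2) mod 4 = 2; 2 ≠ 2 — FAILS  ← smallest positive counterexample

Answer: x = 1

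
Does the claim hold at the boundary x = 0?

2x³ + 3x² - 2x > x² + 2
x = 0: LHS = 2·0³ + 3·0² - 2·0 = 0, RHS = 0² + 2 = 2; 0 > 2 — FAILS

The relation fails at x = 0, so x = 0 is a counterexample.

Answer: No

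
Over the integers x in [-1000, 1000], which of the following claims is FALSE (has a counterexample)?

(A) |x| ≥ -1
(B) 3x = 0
(A) An absolute value is never negative, so the left side is ≥ 0 for every x, while the right side is -1. Tightest case in [-1000, 1000] is x = 0:
x = 0: LHS = |0| = 0; 0 ≥ -1 — holds
Hence LHS − RHS is never negative, i.e. LHS ≥ RHS throughout, so the relation holds for every integer in [-1000, 1000].

(B) x = 1: LHS = 3·1 = 3; 3 = 0 — FAILS

Only (B) has a counterexample.

Answer: B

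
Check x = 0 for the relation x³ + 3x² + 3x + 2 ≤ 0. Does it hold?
x = 0: LHS = 0³ + 3·0² + 3·0 + 2 = 2; 2 ≤ 0 — FAILS

The relation fails at x = 0, so x = 0 is a counterexample.

Answer: No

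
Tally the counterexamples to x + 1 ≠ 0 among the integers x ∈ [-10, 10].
Counterexamples in [-10, 10]: {-1}.

Counting them gives 1 values.

Answer: 1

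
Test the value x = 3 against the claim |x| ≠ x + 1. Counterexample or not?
Substitute x = 3 into the relation:
x = 3: LHS = |3| = 3, RHS = 3 + 1 = 4; 3 ≠ 4 — holds

The relation holds at x = 3, so it is not a counterexample.

Answer: No, x = 3 is not a counterexample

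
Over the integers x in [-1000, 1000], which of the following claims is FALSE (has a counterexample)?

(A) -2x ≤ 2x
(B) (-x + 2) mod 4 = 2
(A) x = -1: LHS = -2·(-1) = 2, RHS = 2·(-1) = -2; 2 ≤ -2 — FAILS
(B) x = 1: LHS = (-1 + 2) mod 4 = 1 mod 4 = 1; 1 = 2 — FAILS

Answer: Both A and B are false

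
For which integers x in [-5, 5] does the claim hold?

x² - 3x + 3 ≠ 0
Over all integers in [-5, 5], LHS − RHS is always positive; it is smallest at x = 1, where it equals 1:
x = 1: LHS = 1² - 3·1 + 3 = 1; 1 ≠ 0 — holds
At the ends of the range:
x = -5: LHS = (-5)² - 3·(-5) + 3 = 43; 43 ≠ 0 — holds
x = 5: LHS = 5² - 3·5 + 3 = 13; 13 ≠ 0 — holds
Hence LHS − RHS is never 0, i.e. the two sides are never equal, so the relation holds for every integer in [-5, 5].

Answer: All integers in [-5, 5]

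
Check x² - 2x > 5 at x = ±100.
x = 100: LHS = 100² - 2·100 = 9800; 9800 > 5 — holds
x = -100: LHS = (-100)² - 2·(-100) = 10200; 10200 > 5 — holds

Answer: Yes, holds for both x = 100 and x = -100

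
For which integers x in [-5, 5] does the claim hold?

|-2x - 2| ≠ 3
Track d = LHS − RHS over the integers in [-5, 5]. Equality would need d = 0, but d changes sign only between consecutive integers, jumping over 0:
x = -3: LHS = |-2·(-3) - 2| = |4| = 4; 4 ≠ 3 — holds  (d = 1)
x = -2: LHS = |-2·(-2) - 2| = |2| = 2; 2 ≠ 3 — holds  (d = -1)
x = 0: LHS = |-2·0 - 2| = |-2| = 2; 2 ≠ 3 — holds  (d = -1)
x = 1: LHS = |-2·1 - 2| = |-4| = 4; 4 ≠ 3 — holds  (d = 1)
Away from these crossings d keeps a constant sign, and checking every integer in [-5, 5] confirms d ≠ 0 throughout. Hence the two sides are never equal, so the relation holds for every integer in [-5, 5].

Answer: All integers in [-5, 5]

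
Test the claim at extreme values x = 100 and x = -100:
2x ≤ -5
x = 100: LHS = 2·100 = 200; 200 ≤ -5 — FAILS
x = -100: LHS = 2·(-100) = -200; -200 ≤ -5 — holds

Answer: Partially: fails for x = 100, holds for x = -100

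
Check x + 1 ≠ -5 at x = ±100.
x = 100: LHS = 100 + 1 = 101; 101 ≠ -5 — holds
x = -100: LHS = (-100) + 1 = -99; -99 ≠ -5 — holds

Answer: Yes, holds for both x = 100 and x = -100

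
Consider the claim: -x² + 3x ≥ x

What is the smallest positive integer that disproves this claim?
Testing positive integers:
x = 1: LHS = -1² + 3·1 = 2; 2 ≥ 1 — holds
x = 2: LHS = -2² + 3·2 = 2; 2 ≥ 2 — holds
x = 3: LHS = -3² + 3·3 = 0; 0 ≥ 3 — FAILS  ← smallest positive counterexample

Answer: x = 3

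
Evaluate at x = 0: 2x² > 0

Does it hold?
x = 0: LHS = 2·0² = 0; 0 > 0 — FAILS

The relation fails at x = 0, so x = 0 is a counterexample.

Answer: No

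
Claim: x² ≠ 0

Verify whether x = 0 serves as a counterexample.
Substitute x = 0 into the relation:
x = 0: LHS = 0² = 0; 0 ≠ 0 — FAILS

Since the claim fails at x = 0, this value is a counterexample.

Answer: Yes, x = 0 is a counterexample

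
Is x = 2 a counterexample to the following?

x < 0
Substitute x = 2 into the relation:
x = 2: 2 < 0 — FAILS

Since the claim fails at x = 2, this value is a counterexample.

Answer: Yes, x = 2 is a counterexample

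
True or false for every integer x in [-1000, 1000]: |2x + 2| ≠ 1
Track d = LHS − RHS over the integers in [-1000, 1000]. Equality would need d = 0, but d changes sign only between consecutive integers, jumping over 0:
x = -2: LHS = |2·(-2) + 2| = |-2| = 2; 2 ≠ 1 — holds  (d = 1)
x = -1: LHS = |2·(-1) + 2| = |0| = 0; 0 ≠ 1 — holds  (d = -1)
x = -1: LHS = |2·(-1) + 2| = |0| = 0; 0 ≠ 1 — holds  (d = -1)
x = 0: LHS = |2·0 + 2| = |2| = 2; 2 ≠ 1 — holds  (d = 1)
Away from these crossings d keeps a constant sign, and checking every integer in [-1000, 1000] confirms d ≠ 0 throughout. Hence the two sides are never equal, so the relation holds for every integer in [-1000, 1000].

No counterexample exists.

Answer: True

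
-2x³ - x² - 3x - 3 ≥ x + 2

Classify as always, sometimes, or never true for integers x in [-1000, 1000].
Holds at x = -1: LHS = -2·(-1)³ - (-1)² - 3·(-1) - 3 = 1, RHS = (-1) + 2 = 1; 1 ≥ 1 — holds
Fails at x = 0: LHS = -2·0³ - 0² - 3·0 - 3 = -3, RHS = 0 + 2 = 2; -3 ≥ 2 — FAILS
It is satisfied by some integers in the range but not all.

Answer: Sometimes true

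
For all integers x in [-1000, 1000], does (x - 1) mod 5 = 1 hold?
The claim fails at x = 0:
x = 0: LHS = (0 - 1) mod 5 = (-1) mod 5 = 4; 4 = 1 — FAILS

Because a single integer refutes it, the statement is false.

Answer: False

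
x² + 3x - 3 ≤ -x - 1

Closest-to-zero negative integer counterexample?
Testing negative integers from -1 downward:
x = -1: LHS = (-1)² + 3·(-1) - 3 = -5, RHS = -(-1) - 1 = 0; -5 ≤ 0 — holds
x = -2: LHS = (-2)² + 3·(-2) - 3 = -5, RHS = -(-2) - 1 = 1; -5 ≤ 1 — holds
x = -3: LHS = (-3)² + 3·(-3) - 3 = -3, RHS = -(-3) - 1 = 2; -3 ≤ 2 — holds
x = -4: LHS = (-4)² + 3·(-4) - 3 = 1, RHS = -(-4) - 1 = 3; 1 ≤ 3 — holds
x = -5: LHS = (-5)² + 3·(-5) - 3 = 7, RHS = -(-5) - 1 = 4; 7 ≤ 4 — FAILS  ← closest negative counterexample to 0

Answer: x = -5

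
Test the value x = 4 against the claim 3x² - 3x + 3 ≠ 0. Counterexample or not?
Substitute x = 4 into the relation:
x = 4: LHS = 3·4² - 3·4 + 3 = 39; 39 ≠ 0 — holds

The relation holds at x = 4, so it is not a counterexample.

Answer: No, x = 4 is not a counterexample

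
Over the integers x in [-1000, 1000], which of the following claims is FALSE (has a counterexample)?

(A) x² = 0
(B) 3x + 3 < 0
(A) x = 1: LHS = 1² = 1; 1 = 0 — FAILS
(B) x = 0: LHS = 3·0 + 3 = 3; 3 < 0 — FAILS

Answer: Both A and B are false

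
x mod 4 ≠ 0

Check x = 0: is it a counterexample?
Substitute x = 0 into the relation:
x = 0: LHS = 0 mod 4 = 0; 0 ≠ 0 — FAILS

Since the claim fails at x = 0, this value is a counterexample.

Answer: Yes, x = 0 is a counterexample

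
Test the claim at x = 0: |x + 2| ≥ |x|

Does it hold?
x = 0: LHS = |0 + 2| = |2| = 2, RHS = |0| = 0; 2 ≥ 0 — holds

The relation is satisfied at x = 0.

Answer: Yes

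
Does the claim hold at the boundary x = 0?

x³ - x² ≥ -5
x = 0: LHS = 0³ - 0² = 0; 0 ≥ -5 — holds

The relation is satisfied at x = 0.

Answer: Yes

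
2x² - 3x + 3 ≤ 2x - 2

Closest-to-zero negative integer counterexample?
Testing negative integers from -1 downward:
x = -1: LHS = 2·(-1)² - 3·(-1) + 3 = 8, RHS = 2·(-1) - 2 = -4; 8 ≤ -4 — FAILS  ← closest negative counterexample to 0

Answer: x = -1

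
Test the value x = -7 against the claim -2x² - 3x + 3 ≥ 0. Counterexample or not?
Substitute x = -7 into the relation:
x = -7: LHS = -2·(-7)² - 3·(-7) + 3 = -74; -74 ≥ 0 — FAILS

Since the claim fails at x = -7, this value is a counterexample.

Answer: Yes, x = -7 is a counterexample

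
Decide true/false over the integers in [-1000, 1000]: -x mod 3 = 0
The claim fails at x = 1:
x = 1: LHS = (-1) mod 3 = 2; 2 = 0 — FAILS

Because a single integer refutes it, the statement is false.

Answer: False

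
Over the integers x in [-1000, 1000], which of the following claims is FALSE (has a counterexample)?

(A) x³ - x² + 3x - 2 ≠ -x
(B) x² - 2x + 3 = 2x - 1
(A) Track d = LHS − RHS over the integers in [-1000, 1000]. Equality would need d = 0, but d changes sign only between consecutive integers, jumping over 0:
x = 0: LHS = 0³ - 0² + 3·0 - 2 = -2, RHS = -0 = 0; -2 ≠ 0 — holds  (d = -2)
x = 1: LHS = 1³ - 1² + 3·1 - 2 = 1; 1 ≠ -1 — holds  (d = 2)
Away from these crossings d keeps a constant sign, and checking every integer in [-1000, 1000] confirms d ≠ 0 throughout. Hence the two sides are never equal, so the relation holds for every integer in [-1000, 1000].

(B) x = 0: LHS = 0² - 2·0 + 3 = 3, RHS = 2·0 - 1 = -1; 3 = -1 — FAILS

Only (B) has a counterexample.

Answer: B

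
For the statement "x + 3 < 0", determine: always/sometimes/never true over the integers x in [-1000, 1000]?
Holds at x = -4: LHS = (-4) + 3 = -1; -1 < 0 — holds
Fails at x = 0: LHS = 0 + 3 = 3; 3 < 0 — FAILS
It is satisfied by some integers in the range but not all.

Answer: Sometimes true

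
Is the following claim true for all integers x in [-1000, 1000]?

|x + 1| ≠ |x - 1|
The claim fails at x = 0:
x = 0: LHS = |0 + 1| = |1| = 1, RHS = |0 - 1| = |-1| = 1; 1 ≠ 1 — FAILS

Because a single integer refutes it, the statement is false.

Answer: False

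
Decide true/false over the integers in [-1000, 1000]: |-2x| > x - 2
Over all integers in [-1000, 1000], LHS − RHS is smallest at x = 0, where it equals 2:
x = 0: LHS = |-2·0| = |0| = 0, RHS = 0 - 2 = -2; 0 > -2 — holds
At the ends of the range:
x = -1000: LHS = |-2·(-1000)| = |2000| = 2000, RHS = (-1000) - 2 = -1002; 2000 > -1002 — holds
x = 1000: LHS = |-2·1000| = |-2000| = 2000, RHS = 1000 - 2 = 998; 2000 > 998 — holds
Hence LHS − RHS is never zero or negative, i.e. LHS > RHS throughout, so the relation holds for every integer in [-1000, 1000].

No counterexample exists.

Answer: True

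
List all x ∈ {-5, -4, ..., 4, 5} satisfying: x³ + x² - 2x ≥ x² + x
Holds for: {-1, 0, 2, 3, 4, 5}
Fails for: {-5, -4, -3, -2, 1}

Answer: {-1, 0, 2, 3, 4, 5}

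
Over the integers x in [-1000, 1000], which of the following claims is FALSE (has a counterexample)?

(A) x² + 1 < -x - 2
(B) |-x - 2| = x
(A) x = 0: LHS = 0² + 1 = 1, RHS = -0 - 2 = -2; 1 < -2 — FAILS
(B) x = 0: LHS = |-0 - 2| = |-2| = 2; 2 = 0 — FAILS

Answer: Both A and B are false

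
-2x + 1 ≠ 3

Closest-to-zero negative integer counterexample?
Testing negative integers from -1 downward:
x = -1: LHS = -2·(-1) + 1 = 3; 3 ≠ 3 — FAILS  ← closest negative counterexample to 0

Answer: x = -1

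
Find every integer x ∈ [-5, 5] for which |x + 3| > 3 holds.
Holds for: {1, 2, 3, 4, 5}
Fails for: {-5, -4, -3, -2, -1, 0}

Answer: {1, 2, 3, 4, 5}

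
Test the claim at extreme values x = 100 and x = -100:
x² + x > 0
x = 100: LHS = 100² + 100 = 10100; 10100 > 0 — holds
x = -100: LHS = (-100)² + (-100) = 9900; 9900 > 0 — holds

Answer: Yes, holds for both x = 100 and x = -100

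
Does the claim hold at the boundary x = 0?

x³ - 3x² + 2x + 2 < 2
x = 0: LHS = 0³ - 3·0² + 2·0 + 2 = 2; 2 < 2 — FAILS

The relation fails at x = 0, so x = 0 is a counterexample.

Answer: No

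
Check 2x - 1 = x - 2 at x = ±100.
x = 100: LHS = 2·100 - 1 = 199, RHS = 100 - 2 = 98; 199 = 98 — FAILS
x = -100: LHS = 2·(-100) - 1 = -201, RHS = (-100) - 2 = -102; -201 = -102 — FAILS

Answer: No, fails for both x = 100 and x = -100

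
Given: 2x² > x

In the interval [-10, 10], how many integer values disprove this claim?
Counterexamples in [-10, 10]: {0}.

Counting them gives 1 values.

Answer: 1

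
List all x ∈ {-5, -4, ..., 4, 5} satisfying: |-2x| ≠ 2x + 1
Track d = LHS − RHS over the integers in [-5, 5]. Equality would need d = 0, but d changes sign only between consecutive integers, jumping over 0:
x = -1: LHS = |-2·(-1)| = |2| = 2, RHS = 2·(-1) + 1 = -1; 2 ≠ -1 — holds  (d = 3)
x = 0: LHS = |-2·0| = |0| = 0, RHS = 2·0 + 1 = 1; 0 ≠ 1 — holds  (d = -1)
Away from these crossings d keeps a constant sign, and checking every integer in [-5, 5] confirms d ≠ 0 throughout. Hence the two sides are never equal, so the relation holds for every integer in [-5, 5].

Answer: All integers in [-5, 5]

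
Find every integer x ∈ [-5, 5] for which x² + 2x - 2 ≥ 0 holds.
Holds for: {-5, -4, -3, 1, 2, 3, 4, 5}
Fails for: {-2, -1, 0}

Answer: {-5, -4, -3, 1, 2, 3, 4, 5}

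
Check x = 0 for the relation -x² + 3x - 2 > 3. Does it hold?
x = 0: LHS = -0² + 3·0 - 2 = -2; -2 > 3 — FAILS

The relation fails at x = 0, so x = 0 is a counterexample.

Answer: No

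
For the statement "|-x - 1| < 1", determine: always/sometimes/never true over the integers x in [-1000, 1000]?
Holds at x = -1: LHS = |-(-1) - 1| = |0| = 0; 0 < 1 — holds
Fails at x = 0: LHS = |-0 - 1| = |-1| = 1; 1 < 1 — FAILS
It is satisfied by some integers in the range but not all.

Answer: Sometimes true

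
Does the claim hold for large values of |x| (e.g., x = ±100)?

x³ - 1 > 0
x = 100: LHS = 100³ - 1 = 999999; 999999 > 0 — holds
x = -100: LHS = (-100)³ - 1 = -1000001; -1000001 > 0 — FAILS

Answer: Partially: holds for x = 100, fails for x = -100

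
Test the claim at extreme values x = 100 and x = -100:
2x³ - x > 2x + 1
x = 100: LHS = 2·100³ - 100 = 1999900, RHS = 2·100 + 1 = 201; 1999900 > 201 — holds
x = -100: LHS = 2·(-100)³ - (-100) = -1999900, RHS = 2·(-100) + 1 = -199; -1999900 > -199 — FAILS

Answer: Partially: holds for x = 100, fails for x = -100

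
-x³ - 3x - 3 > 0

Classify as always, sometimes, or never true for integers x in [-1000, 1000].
Holds at x = -1: LHS = -(-1)³ - 3·(-1) - 3 = 1; 1 > 0 — holds
Fails at x = 0: LHS = -0³ - 3·0 - 3 = -3; -3 > 0 — FAILS
It is satisfied by some integers in the range but not all.

Answer: Sometimes true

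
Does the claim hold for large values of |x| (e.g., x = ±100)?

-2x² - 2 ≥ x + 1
x = 100: LHS = -2·100² - 2 = -20002, RHS = 100 + 1 = 101; -20002 ≥ 101 — FAILS
x = -100: LHS = -2·(-100)² - 2 = -20002, RHS = (-100) + 1 = -99; -20002 ≥ -99 — FAILS

Answer: No, fails for both x = 100 and x = -100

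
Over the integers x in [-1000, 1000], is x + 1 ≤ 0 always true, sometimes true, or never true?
Holds at x = -1: LHS = (-1) + 1 = 0; 0 ≤ 0 — holds
Fails at x = 0: LHS = 0 + 1 = 1; 1 ≤ 0 — FAILS
It is satisfied by some integers in the range but not all.

Answer: Sometimes true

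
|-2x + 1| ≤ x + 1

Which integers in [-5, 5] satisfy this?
Holds for: {0, 1, 2}
Fails for: {-5, -4, -3, -2, -1, 3, 4, 5}

Answer: {0, 1, 2}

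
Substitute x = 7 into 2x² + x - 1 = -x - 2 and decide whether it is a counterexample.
Substitute x = 7 into the relation:
x = 7: LHS = 2·7² + 7 - 1 = 104, RHS = -7 - 2 = -9; 104 = -9 — FAILS

Since the claim fails at x = 7, this value is a counterexample.

Answer: Yes, x = 7 is a counterexample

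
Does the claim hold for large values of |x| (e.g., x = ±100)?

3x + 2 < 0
x = 100: LHS = 3·100 + 2 = 302; 302 < 0 — FAILS
x = -100: LHS = 3·(-100) + 2 = -298; -298 < 0 — holds

Answer: Partially: fails for x = 100, holds for x = -100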